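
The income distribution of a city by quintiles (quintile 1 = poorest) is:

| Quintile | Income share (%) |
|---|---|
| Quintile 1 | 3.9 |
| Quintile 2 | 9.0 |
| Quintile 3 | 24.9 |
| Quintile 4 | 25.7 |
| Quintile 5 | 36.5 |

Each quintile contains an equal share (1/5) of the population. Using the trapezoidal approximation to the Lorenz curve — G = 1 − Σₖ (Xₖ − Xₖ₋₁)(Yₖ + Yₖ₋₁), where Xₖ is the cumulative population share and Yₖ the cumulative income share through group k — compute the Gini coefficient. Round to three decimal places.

0.328

Cumulative income shares Yₖ: 0.0390, 0.1290, 0.3780, 0.6350, 1.0000
Σ (Xₖ−Xₖ₋₁)(Yₖ+Yₖ₋₁) = (1/5)(0.0390+0.0000) + (1/5)(0.1290+0.0390) + (1/5)(0.3780+0.1290) + (1/5)(0.6350+0.3780) + (1/5)(1.0000+0.6350)
  = 0.0078 + 0.0336 + 0.1014 + 0.2026 + 0.3270 = 0.6724
G = 1 − 0.6724 = 0.3276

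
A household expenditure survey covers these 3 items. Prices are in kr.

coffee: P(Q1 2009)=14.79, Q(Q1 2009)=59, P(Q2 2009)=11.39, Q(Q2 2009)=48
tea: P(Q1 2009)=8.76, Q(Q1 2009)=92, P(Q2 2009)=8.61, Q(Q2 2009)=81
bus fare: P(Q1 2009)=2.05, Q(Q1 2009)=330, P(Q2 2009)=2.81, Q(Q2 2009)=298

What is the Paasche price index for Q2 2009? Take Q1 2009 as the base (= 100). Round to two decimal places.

Paasche price index uses current-period quantities as weights.
ΣP(Q2 2009)·Q(Q2 2009) = 11.39×48 + 8.61×81 + 2.81×298 = 546.72 + 697.41 + 837.38 = 2081.51
ΣP(Q1 2009)·Q(Q2 2009) = 14.79×48 + 8.76×81 + 2.05×298 = 709.92 + 709.56 + 610.9 = 2030.38
Index = 2081.51 / 2030.38 × 100 = 102.5182

102.52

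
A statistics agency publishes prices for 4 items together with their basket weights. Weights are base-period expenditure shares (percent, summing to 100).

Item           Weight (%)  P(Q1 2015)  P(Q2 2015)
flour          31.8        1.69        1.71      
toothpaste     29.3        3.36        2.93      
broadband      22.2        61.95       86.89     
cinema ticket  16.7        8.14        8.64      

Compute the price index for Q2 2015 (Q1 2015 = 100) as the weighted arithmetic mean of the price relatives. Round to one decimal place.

flour: 31.8 × (1.71/1.69) = 31.8 × 1.011834 = 32.1763
toothpaste: 29.3 × (2.93/3.36) = 29.3 × 0.872024 = 25.5503
broadband: 22.2 × (86.89/61.95) = 22.2 × 1.402583 = 31.1373
cinema ticket: 16.7 × (8.64/8.14) = 16.7 × 1.061425 = 17.7258
Index = Σ wᵢ·(p₁ᵢ/p₀ᵢ) = 32.1763 + 25.5503 + 31.1373 + 17.7258 = 106.5898

106.6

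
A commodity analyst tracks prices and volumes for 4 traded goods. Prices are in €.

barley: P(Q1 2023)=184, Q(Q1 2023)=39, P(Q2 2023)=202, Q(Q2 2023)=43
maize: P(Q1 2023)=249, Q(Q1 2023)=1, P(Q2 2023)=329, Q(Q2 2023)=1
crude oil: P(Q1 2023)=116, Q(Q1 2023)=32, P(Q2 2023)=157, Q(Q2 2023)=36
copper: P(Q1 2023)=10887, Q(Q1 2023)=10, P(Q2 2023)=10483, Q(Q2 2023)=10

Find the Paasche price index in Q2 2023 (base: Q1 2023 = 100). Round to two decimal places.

98.59

Paasche price index uses current-period quantities as weights.
ΣP(Q2 2023)·Q(Q2 2023) = 202×43 + 329×1 + 157×36 + 10483×10 = 8686 + 329 + 5652 + 104830 = 119497
ΣP(Q1 2023)·Q(Q2 2023) = 184×43 + 249×1 + 116×36 + 10887×10 = 7912 + 249 + 4176 + 108870 = 121207
Index = 119497 / 121207 × 100 = 98.5892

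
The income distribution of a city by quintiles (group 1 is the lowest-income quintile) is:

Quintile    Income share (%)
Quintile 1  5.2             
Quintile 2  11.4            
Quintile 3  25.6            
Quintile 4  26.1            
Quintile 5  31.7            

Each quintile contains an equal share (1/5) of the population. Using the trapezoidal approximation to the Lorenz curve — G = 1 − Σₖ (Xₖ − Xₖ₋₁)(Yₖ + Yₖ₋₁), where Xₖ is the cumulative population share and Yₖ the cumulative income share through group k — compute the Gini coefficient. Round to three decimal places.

0.271

Cumulative income shares Yₖ: 0.0520, 0.1660, 0.4220, 0.6830, 1.0000
Σ (Xₖ−Xₖ₋₁)(Yₖ+Yₖ₋₁) = (1/5)(0.0520+0.0000) + (1/5)(0.1660+0.0520) + (1/5)(0.4220+0.1660) + (1/5)(0.6830+0.4220) + (1/5)(1.0000+0.6830)
  = 0.0104 + 0.0436 + 0.1176 + 0.2210 + 0.3366 = 0.7292
G = 1 − 0.7292 = 0.2708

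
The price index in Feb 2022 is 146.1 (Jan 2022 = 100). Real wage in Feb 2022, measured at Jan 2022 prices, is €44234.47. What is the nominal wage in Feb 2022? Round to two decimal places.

Nominal = Real × (Index/100) = 44234.47 × (146.1/100)
        = 44234.47 × 1.461 = 64626.5607

64626.56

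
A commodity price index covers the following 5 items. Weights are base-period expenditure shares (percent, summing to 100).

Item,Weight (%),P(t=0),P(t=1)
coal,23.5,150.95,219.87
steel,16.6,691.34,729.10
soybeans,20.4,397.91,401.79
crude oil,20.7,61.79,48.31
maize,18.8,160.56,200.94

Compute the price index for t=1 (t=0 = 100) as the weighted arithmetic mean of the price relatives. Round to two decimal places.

112.05

coal: 23.5 × (219.87/150.95) = 23.5 × 1.456575 = 34.2295
steel: 16.6 × (729.10/691.34) = 16.6 × 1.054619 = 17.5067
soybeans: 20.4 × (401.79/397.91) = 20.4 × 1.009751 = 20.5989
crude oil: 20.7 × (48.31/61.79) = 20.7 × 0.781842 = 16.1841
maize: 18.8 × (200.94/160.56) = 18.8 × 1.251495 = 23.5281
Index = Σ wᵢ·(p₁ᵢ/p₀ᵢ) = 34.2295 + 17.5067 + 20.5989 + 16.1841 + 23.5281 = 112.0473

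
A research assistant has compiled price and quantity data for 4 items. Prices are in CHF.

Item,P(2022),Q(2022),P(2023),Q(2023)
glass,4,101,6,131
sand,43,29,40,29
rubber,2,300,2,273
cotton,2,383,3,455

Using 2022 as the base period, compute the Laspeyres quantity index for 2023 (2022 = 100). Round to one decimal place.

Laspeyres quantity index uses base-period prices as weights.
ΣP(2022)·Q(2023) = 4×131 + 43×29 + 2×273 + 2×455 = 524 + 1247 + 546 + 910 = 3227
ΣP(2022)·Q(2022) = 4×101 + 43×29 + 2×300 + 2×383 = 404 + 1247 + 600 + 766 = 3017
Index = 3227 / 3017 × 100 = 106.9606

107.0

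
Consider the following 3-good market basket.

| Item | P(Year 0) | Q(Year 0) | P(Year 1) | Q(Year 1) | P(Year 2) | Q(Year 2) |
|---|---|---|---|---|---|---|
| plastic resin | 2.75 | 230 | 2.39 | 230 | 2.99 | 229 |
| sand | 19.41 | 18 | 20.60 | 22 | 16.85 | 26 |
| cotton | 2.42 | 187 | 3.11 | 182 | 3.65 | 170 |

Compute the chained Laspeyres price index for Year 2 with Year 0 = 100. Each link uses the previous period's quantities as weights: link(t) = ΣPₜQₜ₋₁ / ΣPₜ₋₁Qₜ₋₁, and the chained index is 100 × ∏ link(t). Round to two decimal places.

114.98

Link Year 0→Year 1:
ΣP(Year 1)Q(Year 0) = 2.39×230 + 20.60×18 + 3.11×187 = 549.7 + 370.8 + 581.57 = 1502.07
ΣP(Year 0)Q(Year 0) = 2.75×230 + 19.41×18 + 2.42×187 = 632.5 + 349.38 + 452.54 = 1434.42
link = 1502.07/1434.42 = 1.047162
Link Year 1→Year 2:
ΣP(Year 2)Q(Year 1) = 2.99×230 + 16.85×22 + 3.65×182 = 687.7 + 370.7 + 664.3 = 1722.7
ΣP(Year 1)Q(Year 1) = 2.39×230 + 20.60×22 + 3.11×182 = 549.7 + 453.2 + 566.02 = 1568.92
link = 1722.7/1568.92 = 1.098016
Chained index = 100 × 1.047162 × 1.098016 = 114.9801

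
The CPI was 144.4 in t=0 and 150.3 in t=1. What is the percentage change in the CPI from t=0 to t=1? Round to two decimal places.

Change = (150.3 − 144.4) / 144.4 × 100
       = 5.9 / 144.4 × 100 = 4.0859%

4.09%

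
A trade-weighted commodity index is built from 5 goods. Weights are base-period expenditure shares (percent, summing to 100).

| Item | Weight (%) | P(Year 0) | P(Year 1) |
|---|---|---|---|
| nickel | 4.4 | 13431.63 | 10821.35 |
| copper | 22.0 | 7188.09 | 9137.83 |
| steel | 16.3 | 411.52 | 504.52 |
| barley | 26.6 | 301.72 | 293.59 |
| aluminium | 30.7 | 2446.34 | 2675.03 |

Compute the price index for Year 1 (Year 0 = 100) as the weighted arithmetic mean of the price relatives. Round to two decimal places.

nickel: 4.4 × (10821.35/13431.63) = 4.4 × 0.805662 = 3.5449
copper: 22.0 × (9137.83/7188.09) = 22.0 × 1.271246 = 27.9674
steel: 16.3 × (504.52/411.52) = 16.3 × 1.225991 = 19.9837
barley: 26.6 × (293.59/301.72) = 26.6 × 0.973054 = 25.8832
aluminium: 30.7 × (2675.03/2446.34) = 30.7 × 1.093483 = 33.5699
Index = Σ wᵢ·(p₁ᵢ/p₀ᵢ) = 3.5449 + 27.9674 + 19.9837 + 25.8832 + 33.5699 = 110.9491

110.95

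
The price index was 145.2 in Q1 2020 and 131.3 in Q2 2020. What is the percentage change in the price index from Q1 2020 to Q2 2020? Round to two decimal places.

-9.57%

Change = (131.3 − 145.2) / 145.2 × 100
       = -13.9 / 145.2 × 100 = -9.5730%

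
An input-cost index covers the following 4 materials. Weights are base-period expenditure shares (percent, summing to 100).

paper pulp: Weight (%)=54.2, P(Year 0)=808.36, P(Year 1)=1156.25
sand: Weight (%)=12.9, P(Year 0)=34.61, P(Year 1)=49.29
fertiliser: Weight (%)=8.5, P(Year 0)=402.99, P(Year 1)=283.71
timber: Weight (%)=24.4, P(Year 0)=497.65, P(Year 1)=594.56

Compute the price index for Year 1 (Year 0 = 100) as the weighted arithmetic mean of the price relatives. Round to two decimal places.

131.03

paper pulp: 54.2 × (1156.25/808.36) = 54.2 × 1.430365 = 77.5258
sand: 12.9 × (49.29/34.61) = 12.9 × 1.424155 = 18.3716
fertiliser: 8.5 × (283.71/402.99) = 8.5 × 0.704013 = 5.9841
timber: 24.4 × (594.56/497.65) = 24.4 × 1.194735 = 29.1515
Index = Σ wᵢ·(p₁ᵢ/p₀ᵢ) = 77.5258 + 18.3716 + 5.9841 + 29.1515 = 131.0330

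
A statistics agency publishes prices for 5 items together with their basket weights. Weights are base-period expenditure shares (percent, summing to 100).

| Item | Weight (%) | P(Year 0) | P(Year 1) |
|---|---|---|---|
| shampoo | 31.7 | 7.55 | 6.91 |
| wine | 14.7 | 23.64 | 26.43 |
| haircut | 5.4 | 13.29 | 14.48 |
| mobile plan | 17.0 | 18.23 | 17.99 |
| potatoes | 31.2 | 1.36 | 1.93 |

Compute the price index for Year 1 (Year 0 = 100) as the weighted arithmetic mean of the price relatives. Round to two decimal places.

shampoo: 31.7 × (6.91/7.55) = 31.7 × 0.915232 = 29.0128
wine: 14.7 × (26.43/23.64) = 14.7 × 1.118020 = 16.4349
haircut: 5.4 × (14.48/13.29) = 5.4 × 1.089541 = 5.8835
mobile plan: 17.0 × (17.99/18.23) = 17.0 × 0.986835 = 16.7762
potatoes: 31.2 × (1.93/1.36) = 31.2 × 1.419118 = 44.2765
Index = Σ wᵢ·(p₁ᵢ/p₀ᵢ) = 29.0128 + 16.4349 + 5.8835 + 16.7762 + 44.2765 = 112.3839

112.38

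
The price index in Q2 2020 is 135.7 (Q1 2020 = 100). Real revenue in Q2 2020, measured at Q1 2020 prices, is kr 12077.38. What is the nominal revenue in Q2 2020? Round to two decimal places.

16389.00

Nominal = Real × (Index/100) = 12077.38 × (135.7/100)
        = 12077.38 × 1.357 = 16389.0047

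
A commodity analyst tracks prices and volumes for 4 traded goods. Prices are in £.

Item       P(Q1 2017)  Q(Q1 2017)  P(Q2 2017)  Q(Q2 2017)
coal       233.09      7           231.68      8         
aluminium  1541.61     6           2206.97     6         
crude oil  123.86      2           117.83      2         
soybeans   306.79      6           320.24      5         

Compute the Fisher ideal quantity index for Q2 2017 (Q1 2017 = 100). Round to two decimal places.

99.46

Laspeyres component (base-period weights):
ΣP(Q1 2017)Q(Q2 2017) = 233.09×8 + 1541.61×6 + 123.86×2 + 306.79×5 = 1864.72 + 9249.66 + 247.72 + 1533.95 = 12896.05
ΣP(Q1 2017)Q(Q1 2017) = 233.09×7 + 1541.61×6 + 123.86×2 + 306.79×6 = 1631.63 + 9249.66 + 247.72 + 1840.74 = 12969.75
L = 12896.05 / 12969.75 × 100 = 99.4318
Paasche component (current-period weights):
ΣP(Q2 2017)Q(Q2 2017) = 231.68×8 + 2206.97×6 + 117.83×2 + 320.24×5 = 1853.44 + 13241.82 + 235.66 + 1601.2 = 16932.12
ΣP(Q2 2017)Q(Q1 2017) = 231.68×7 + 2206.97×6 + 117.83×2 + 320.24×6 = 1621.76 + 13241.82 + 235.66 + 1921.44 = 17020.68
P = 16932.12 / 17020.68 × 100 = 99.4797
Fisher = √(L × P) = √(99.4318 × 99.4797) = 99.4557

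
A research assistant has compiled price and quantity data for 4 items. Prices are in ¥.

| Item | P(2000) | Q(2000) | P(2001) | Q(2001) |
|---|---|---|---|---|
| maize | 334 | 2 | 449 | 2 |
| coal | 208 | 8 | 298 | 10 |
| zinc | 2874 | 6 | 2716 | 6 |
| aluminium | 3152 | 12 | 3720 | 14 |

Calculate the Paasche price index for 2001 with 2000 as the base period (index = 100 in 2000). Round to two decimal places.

112.69

Paasche price index uses current-period quantities as weights.
ΣP(2001)·Q(2001) = 449×2 + 298×10 + 2716×6 + 3720×14 = 898 + 2980 + 16296 + 52080 = 72254
ΣP(2000)·Q(2001) = 334×2 + 208×10 + 2874×6 + 3152×14 = 668 + 2080 + 17244 + 44128 = 64120
Index = 72254 / 64120 × 100 = 112.6856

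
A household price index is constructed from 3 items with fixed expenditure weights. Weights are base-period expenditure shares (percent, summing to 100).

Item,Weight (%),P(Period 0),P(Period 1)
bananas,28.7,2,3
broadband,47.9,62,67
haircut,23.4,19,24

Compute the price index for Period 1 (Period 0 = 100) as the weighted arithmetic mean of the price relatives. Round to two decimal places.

bananas: 28.7 × (3/2) = 28.7 × 1.500000 = 43.0500
broadband: 47.9 × (67/62) = 47.9 × 1.080645 = 51.7629
haircut: 23.4 × (24/19) = 23.4 × 1.263158 = 29.5579
Index = Σ wᵢ·(p₁ᵢ/p₀ᵢ) = 43.0500 + 51.7629 + 29.5579 = 124.3708

124.37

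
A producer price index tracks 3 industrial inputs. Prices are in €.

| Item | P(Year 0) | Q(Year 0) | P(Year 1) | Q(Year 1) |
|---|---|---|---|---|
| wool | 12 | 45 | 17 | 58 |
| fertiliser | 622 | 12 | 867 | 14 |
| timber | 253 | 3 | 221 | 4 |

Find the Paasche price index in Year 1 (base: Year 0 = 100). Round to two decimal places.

Paasche price index uses current-period quantities as weights.
ΣP(Year 1)·Q(Year 1) = 17×58 + 867×14 + 221×4 = 986 + 12138 + 884 = 14008
ΣP(Year 0)·Q(Year 1) = 12×58 + 622×14 + 253×4 = 696 + 8708 + 1012 = 10416
Index = 14008 / 10416 × 100 = 134.4854

134.49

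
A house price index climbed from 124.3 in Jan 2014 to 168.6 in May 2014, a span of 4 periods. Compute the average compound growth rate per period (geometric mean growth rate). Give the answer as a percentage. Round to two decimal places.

7.92%

Growth factor = (168.6/124.3)^(1/4) = (1.356396)^(1/4) = 1.079187
Growth rate = 1.079187 − 1 = 0.079187 = 7.9187%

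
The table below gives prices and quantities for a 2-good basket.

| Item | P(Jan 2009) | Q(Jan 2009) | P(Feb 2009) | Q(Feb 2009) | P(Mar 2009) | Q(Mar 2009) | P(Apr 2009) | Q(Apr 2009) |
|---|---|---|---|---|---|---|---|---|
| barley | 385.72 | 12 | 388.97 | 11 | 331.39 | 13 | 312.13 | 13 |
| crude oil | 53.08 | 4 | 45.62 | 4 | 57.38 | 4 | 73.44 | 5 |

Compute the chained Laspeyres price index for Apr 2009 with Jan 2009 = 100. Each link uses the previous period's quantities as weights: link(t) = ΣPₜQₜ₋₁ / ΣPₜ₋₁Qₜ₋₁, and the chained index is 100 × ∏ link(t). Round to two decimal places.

83.45

Link Jan 2009→Feb 2009:
ΣP(Feb 2009)Q(Jan 2009) = 388.97×12 + 45.62×4 = 4667.64 + 182.48 = 4850.12
ΣP(Jan 2009)Q(Jan 2009) = 385.72×12 + 53.08×4 = 4628.64 + 212.32 = 4840.96
link = 4850.12/4840.96 = 1.001892
Link Feb 2009→Mar 2009:
ΣP(Mar 2009)Q(Feb 2009) = 331.39×11 + 57.38×4 = 3645.29 + 229.52 = 3874.81
ΣP(Feb 2009)Q(Feb 2009) = 388.97×11 + 45.62×4 = 4278.67 + 182.48 = 4461.15
link = 3874.81/4461.15 = 0.868568
Link Mar 2009→Apr 2009:
ΣP(Apr 2009)Q(Mar 2009) = 312.13×13 + 73.44×4 = 4057.69 + 293.76 = 4351.45
ΣP(Mar 2009)Q(Mar 2009) = 331.39×13 + 57.38×4 = 4308.07 + 229.52 = 4537.59
link = 4351.45/4537.59 = 0.958978
Chained index = 100 × 1.001892 × 0.868568 × 0.958978 = 83.4513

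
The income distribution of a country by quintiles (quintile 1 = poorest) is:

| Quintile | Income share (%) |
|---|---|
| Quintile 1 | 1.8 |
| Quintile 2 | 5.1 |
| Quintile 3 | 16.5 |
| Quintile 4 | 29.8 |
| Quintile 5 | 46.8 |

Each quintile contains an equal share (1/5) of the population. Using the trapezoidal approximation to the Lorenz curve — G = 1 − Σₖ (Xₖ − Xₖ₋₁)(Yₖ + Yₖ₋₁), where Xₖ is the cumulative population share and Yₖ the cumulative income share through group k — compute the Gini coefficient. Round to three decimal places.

0.459

Cumulative income shares Yₖ: 0.0180, 0.0690, 0.2340, 0.5320, 1.0000
Σ (Xₖ−Xₖ₋₁)(Yₖ+Yₖ₋₁) = (1/5)(0.0180+0.0000) + (1/5)(0.0690+0.0180) + (1/5)(0.2340+0.0690) + (1/5)(0.5320+0.2340) + (1/5)(1.0000+0.5320)
  = 0.0036 + 0.0174 + 0.0606 + 0.1532 + 0.3064 = 0.5412
G = 1 − 0.5412 = 0.4588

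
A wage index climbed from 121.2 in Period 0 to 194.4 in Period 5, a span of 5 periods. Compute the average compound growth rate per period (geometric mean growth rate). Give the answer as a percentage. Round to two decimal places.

Growth factor = (194.4/121.2)^(1/5) = (1.603960)^(1/5) = 1.099104
Growth rate = 1.099104 − 1 = 0.099104 = 9.9104%

9.91%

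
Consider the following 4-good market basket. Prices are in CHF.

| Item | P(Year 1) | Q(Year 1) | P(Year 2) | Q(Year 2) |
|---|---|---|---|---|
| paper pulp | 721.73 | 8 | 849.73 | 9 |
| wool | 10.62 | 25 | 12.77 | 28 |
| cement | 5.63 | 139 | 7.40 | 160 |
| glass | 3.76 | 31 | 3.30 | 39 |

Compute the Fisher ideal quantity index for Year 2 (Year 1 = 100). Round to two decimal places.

112.98

Laspeyres component (base-period weights):
ΣP(Year 1)Q(Year 2) = 721.73×9 + 10.62×28 + 5.63×160 + 3.76×39 = 6495.57 + 297.36 + 900.8 + 146.64 = 7840.37
ΣP(Year 1)Q(Year 1) = 721.73×8 + 10.62×25 + 5.63×139 + 3.76×31 = 5773.84 + 265.5 + 782.57 + 116.56 = 6938.47
L = 7840.37 / 6938.47 × 100 = 112.9985
Paasche component (current-period weights):
ΣP(Year 2)Q(Year 2) = 849.73×9 + 12.77×28 + 7.40×160 + 3.30×39 = 7647.57 + 357.56 + 1184 + 128.7 = 9317.83
ΣP(Year 2)Q(Year 1) = 849.73×8 + 12.77×25 + 7.40×139 + 3.30×31 = 6797.84 + 319.25 + 1028.6 + 102.3 = 8247.99
P = 9317.83 / 8247.99 × 100 = 112.9709
Fisher = √(L × P) = √(112.9985 × 112.9709) = 112.9847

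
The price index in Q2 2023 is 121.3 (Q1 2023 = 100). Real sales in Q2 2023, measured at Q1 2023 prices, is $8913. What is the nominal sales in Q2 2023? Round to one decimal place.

10811.5

Nominal = Real × (Index/100) = 8913 × (121.3/100)
        = 8913 × 1.213 = 10811.4690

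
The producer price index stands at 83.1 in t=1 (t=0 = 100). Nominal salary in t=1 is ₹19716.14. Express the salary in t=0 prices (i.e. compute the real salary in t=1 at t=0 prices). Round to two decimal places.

23725.80

Real = Nominal ÷ (Index/100) = 19716.14 ÷ (83.1/100)
     = 19716.14 ÷ 0.831 = 23725.8002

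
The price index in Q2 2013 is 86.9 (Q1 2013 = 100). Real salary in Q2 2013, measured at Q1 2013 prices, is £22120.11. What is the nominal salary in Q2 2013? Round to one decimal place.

19222.4

Nominal = Real × (Index/100) = 22120.11 × (86.9/100)
        = 22120.11 × 0.869 = 19222.3756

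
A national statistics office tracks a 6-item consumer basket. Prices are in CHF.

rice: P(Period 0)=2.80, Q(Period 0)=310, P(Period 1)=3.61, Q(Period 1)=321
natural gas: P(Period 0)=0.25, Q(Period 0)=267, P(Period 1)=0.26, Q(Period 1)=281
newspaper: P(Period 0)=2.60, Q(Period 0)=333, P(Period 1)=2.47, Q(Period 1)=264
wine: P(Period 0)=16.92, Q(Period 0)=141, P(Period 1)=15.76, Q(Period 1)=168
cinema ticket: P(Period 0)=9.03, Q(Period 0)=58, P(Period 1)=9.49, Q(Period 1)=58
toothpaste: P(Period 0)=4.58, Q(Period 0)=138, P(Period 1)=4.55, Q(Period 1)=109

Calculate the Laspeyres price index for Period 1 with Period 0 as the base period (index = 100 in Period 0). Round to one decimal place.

Laspeyres price index uses base-period quantities as weights.
ΣP(Period 1)·Q(Period 0) = 3.61×310 + 0.26×267 + 2.47×333 + 15.76×141 + 9.49×58 + 4.55×138 = 1119.1 + 69.42 + 822.51 + 2222.16 + 550.42 + 627.9 = 5411.51
ΣP(Period 0)·Q(Period 0) = 2.80×310 + 0.25×267 + 2.60×333 + 16.92×141 + 9.03×58 + 4.58×138 = 868 + 66.75 + 865.8 + 2385.72 + 523.74 + 632.04 = 5342.05
Index = 5411.51 / 5342.05 × 100 = 101.3002

101.3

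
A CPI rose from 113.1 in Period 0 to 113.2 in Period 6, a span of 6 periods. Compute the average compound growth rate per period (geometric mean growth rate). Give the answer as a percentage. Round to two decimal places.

Growth factor = (113.2/113.1)^(1/6) = (1.000884)^(1/6) = 1.000147
Growth rate = 1.000147 − 1 = 0.000147 = 0.0147%

0.01%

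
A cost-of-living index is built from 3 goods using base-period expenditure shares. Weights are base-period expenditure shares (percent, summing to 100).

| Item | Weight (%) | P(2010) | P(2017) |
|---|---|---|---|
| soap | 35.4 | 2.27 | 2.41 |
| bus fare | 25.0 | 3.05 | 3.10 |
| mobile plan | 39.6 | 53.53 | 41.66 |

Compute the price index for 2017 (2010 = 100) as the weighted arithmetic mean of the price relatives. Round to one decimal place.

93.8

soap: 35.4 × (2.41/2.27) = 35.4 × 1.061674 = 37.5833
bus fare: 25.0 × (3.10/3.05) = 25.0 × 1.016393 = 25.4098
mobile plan: 39.6 × (41.66/53.53) = 39.6 × 0.778255 = 30.8189
Index = Σ wᵢ·(p₁ᵢ/p₀ᵢ) = 37.5833 + 25.4098 + 30.8189 = 93.8120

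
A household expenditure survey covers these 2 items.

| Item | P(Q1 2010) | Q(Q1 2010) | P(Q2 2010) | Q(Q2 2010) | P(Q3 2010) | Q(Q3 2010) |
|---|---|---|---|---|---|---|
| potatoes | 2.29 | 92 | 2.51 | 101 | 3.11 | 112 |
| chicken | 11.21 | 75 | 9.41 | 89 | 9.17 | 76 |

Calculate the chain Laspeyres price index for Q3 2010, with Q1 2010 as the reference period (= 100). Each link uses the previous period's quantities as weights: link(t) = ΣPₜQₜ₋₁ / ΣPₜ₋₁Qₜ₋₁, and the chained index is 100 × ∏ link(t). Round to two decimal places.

92.29

Link Q1 2010→Q2 2010:
ΣP(Q2 2010)Q(Q1 2010) = 2.51×92 + 9.41×75 = 230.92 + 705.75 = 936.67
ΣP(Q1 2010)Q(Q1 2010) = 2.29×92 + 11.21×75 = 210.68 + 840.75 = 1051.43
link = 936.67/1051.43 = 0.890853
Link Q2 2010→Q3 2010:
ΣP(Q3 2010)Q(Q2 2010) = 3.11×101 + 9.17×89 = 314.11 + 816.13 = 1130.24
ΣP(Q2 2010)Q(Q2 2010) = 2.51×101 + 9.41×89 = 253.51 + 837.49 = 1091
link = 1130.24/1091 = 1.035967
Chained index = 100 × 0.890853 × 1.035967 = 92.2895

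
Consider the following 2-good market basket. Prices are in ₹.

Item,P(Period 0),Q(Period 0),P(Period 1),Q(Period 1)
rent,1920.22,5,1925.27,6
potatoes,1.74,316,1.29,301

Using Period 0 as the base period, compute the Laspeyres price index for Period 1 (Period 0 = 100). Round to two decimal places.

98.85

Laspeyres price index uses base-period quantities as weights.
ΣP(Period 1)·Q(Period 0) = 1925.27×5 + 1.29×316 = 9626.35 + 407.64 = 10033.99
ΣP(Period 0)·Q(Period 0) = 1920.22×5 + 1.74×316 = 9601.1 + 549.84 = 10150.94
Index = 10033.99 / 10150.94 × 100 = 98.8479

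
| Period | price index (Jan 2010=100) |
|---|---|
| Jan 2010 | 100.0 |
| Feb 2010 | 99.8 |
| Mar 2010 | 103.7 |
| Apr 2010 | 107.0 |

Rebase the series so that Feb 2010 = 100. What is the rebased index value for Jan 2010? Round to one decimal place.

100.2

Rebased(Jan 2010) = 100.0 / 99.8 × 100 = 100.2004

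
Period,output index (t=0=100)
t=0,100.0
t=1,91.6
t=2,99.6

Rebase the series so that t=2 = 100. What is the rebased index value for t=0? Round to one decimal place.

100.4

Rebased(t=0) = 100.0 / 99.6 × 100 = 100.4016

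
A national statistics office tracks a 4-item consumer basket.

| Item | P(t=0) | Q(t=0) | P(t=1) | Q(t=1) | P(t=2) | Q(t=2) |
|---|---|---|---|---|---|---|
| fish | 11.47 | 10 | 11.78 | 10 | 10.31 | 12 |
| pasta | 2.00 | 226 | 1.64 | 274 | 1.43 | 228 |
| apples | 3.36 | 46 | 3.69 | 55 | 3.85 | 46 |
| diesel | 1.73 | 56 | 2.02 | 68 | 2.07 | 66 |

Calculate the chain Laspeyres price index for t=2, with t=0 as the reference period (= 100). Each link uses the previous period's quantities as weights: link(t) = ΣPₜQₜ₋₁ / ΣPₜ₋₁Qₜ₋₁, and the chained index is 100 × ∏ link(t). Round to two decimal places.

Link t=0→t=1:
ΣP(t=1)Q(t=0) = 11.78×10 + 1.64×226 + 3.69×46 + 2.02×56 = 117.8 + 370.64 + 169.74 + 113.12 = 771.3
ΣP(t=0)Q(t=0) = 11.47×10 + 2.00×226 + 3.36×46 + 1.73×56 = 114.7 + 452 + 154.56 + 96.88 = 818.14
link = 771.3/818.14 = 0.942748
Link t=1→t=2:
ΣP(t=2)Q(t=1) = 10.31×10 + 1.43×274 + 3.85×55 + 2.07×68 = 103.1 + 391.82 + 211.75 + 140.76 = 847.43
ΣP(t=1)Q(t=1) = 11.78×10 + 1.64×274 + 3.69×55 + 2.02×68 = 117.8 + 449.36 + 202.95 + 137.36 = 907.47
link = 847.43/907.47 = 0.933838
Chained index = 100 × 0.942748 × 0.933838 = 88.0374

88.04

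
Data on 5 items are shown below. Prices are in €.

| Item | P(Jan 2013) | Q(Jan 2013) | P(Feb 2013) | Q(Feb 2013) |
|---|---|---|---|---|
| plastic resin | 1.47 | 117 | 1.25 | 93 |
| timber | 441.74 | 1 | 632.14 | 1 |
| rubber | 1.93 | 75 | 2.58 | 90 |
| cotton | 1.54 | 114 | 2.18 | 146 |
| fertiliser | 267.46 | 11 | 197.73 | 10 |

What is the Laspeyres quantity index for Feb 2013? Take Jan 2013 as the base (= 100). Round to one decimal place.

94.2

Laspeyres quantity index uses base-period prices as weights.
ΣP(Jan 2013)·Q(Feb 2013) = 1.47×93 + 441.74×1 + 1.93×90 + 1.54×146 + 267.46×10 = 136.71 + 441.74 + 173.7 + 224.84 + 2674.6 = 3651.59
ΣP(Jan 2013)·Q(Jan 2013) = 1.47×117 + 441.74×1 + 1.93×75 + 1.54×114 + 267.46×11 = 171.99 + 441.74 + 144.75 + 175.56 + 2942.06 = 3876.1
Index = 3651.59 / 3876.1 × 100 = 94.2078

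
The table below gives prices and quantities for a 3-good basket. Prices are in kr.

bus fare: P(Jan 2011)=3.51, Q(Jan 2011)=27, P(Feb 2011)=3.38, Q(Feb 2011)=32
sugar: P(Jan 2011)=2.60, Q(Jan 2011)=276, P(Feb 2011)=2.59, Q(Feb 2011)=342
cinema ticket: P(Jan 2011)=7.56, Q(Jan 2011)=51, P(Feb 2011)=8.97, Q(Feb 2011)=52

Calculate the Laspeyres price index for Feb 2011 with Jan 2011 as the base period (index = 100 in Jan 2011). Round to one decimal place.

105.5

Laspeyres price index uses base-period quantities as weights.
ΣP(Feb 2011)·Q(Jan 2011) = 3.38×27 + 2.59×276 + 8.97×51 = 91.26 + 714.84 + 457.47 = 1263.57
ΣP(Jan 2011)·Q(Jan 2011) = 3.51×27 + 2.60×276 + 7.56×51 = 94.77 + 717.6 + 385.56 = 1197.93
Index = 1263.57 / 1197.93 × 100 = 105.4795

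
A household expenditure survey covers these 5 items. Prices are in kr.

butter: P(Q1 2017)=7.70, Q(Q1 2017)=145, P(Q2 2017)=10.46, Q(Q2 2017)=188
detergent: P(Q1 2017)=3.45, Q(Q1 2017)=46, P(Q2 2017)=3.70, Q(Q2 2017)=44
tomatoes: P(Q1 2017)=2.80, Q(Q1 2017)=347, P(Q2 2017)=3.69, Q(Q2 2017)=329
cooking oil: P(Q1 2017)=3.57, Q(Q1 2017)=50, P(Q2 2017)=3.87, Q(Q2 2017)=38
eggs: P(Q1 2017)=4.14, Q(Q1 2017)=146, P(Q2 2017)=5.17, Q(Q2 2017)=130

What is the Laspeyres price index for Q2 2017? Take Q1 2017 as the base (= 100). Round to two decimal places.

Laspeyres price index uses base-period quantities as weights.
ΣP(Q2 2017)·Q(Q1 2017) = 10.46×145 + 3.70×46 + 3.69×347 + 3.87×50 + 5.17×146 = 1516.7 + 170.2 + 1280.43 + 193.5 + 754.82 = 3915.65
ΣP(Q1 2017)·Q(Q1 2017) = 7.70×145 + 3.45×46 + 2.80×347 + 3.57×50 + 4.14×146 = 1116.5 + 158.7 + 971.6 + 178.5 + 604.44 = 3029.74
Index = 3915.65 / 3029.74 × 100 = 129.2405

129.24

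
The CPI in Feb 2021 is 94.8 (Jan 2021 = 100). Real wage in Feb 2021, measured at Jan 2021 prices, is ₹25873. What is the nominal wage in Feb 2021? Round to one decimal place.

Nominal = Real × (Index/100) = 25873 × (94.8/100)
        = 25873 × 0.948 = 24527.6040

24527.6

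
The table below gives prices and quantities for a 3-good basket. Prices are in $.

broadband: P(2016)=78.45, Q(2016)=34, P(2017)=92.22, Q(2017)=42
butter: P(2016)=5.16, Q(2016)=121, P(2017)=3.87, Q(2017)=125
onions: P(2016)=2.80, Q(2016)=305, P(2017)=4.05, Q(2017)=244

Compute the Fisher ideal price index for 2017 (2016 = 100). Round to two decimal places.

116.17

Laspeyres component (base-period weights):
ΣP(2017)Q(2016) = 92.22×34 + 3.87×121 + 4.05×305 = 3135.48 + 468.27 + 1235.25 = 4839
ΣP(2016)Q(2016) = 78.45×34 + 5.16×121 + 2.80×305 = 2667.3 + 624.36 + 854 = 4145.66
L = 4839 / 4145.66 × 100 = 116.7245
Paasche component (current-period weights):
ΣP(2017)Q(2017) = 92.22×42 + 3.87×125 + 4.05×244 = 3873.24 + 483.75 + 988.2 = 5345.19
ΣP(2016)Q(2017) = 78.45×42 + 5.16×125 + 2.80×244 = 3294.9 + 645 + 683.2 = 4623.1
P = 5345.19 / 4623.1 × 100 = 115.6192
Fisher = √(L × P) = √(116.7245 × 115.6192) = 116.1705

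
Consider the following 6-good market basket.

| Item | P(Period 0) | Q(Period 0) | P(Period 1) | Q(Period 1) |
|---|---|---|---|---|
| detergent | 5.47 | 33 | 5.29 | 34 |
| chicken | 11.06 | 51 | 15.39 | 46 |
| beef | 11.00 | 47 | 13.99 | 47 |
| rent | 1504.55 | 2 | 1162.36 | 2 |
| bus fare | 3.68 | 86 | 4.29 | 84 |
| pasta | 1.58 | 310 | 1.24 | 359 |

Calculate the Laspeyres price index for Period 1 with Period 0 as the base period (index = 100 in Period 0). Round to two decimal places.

92.48

Laspeyres price index uses base-period quantities as weights.
ΣP(Period 1)·Q(Period 0) = 5.29×33 + 15.39×51 + 13.99×47 + 1162.36×2 + 4.29×86 + 1.24×310 = 174.57 + 784.89 + 657.53 + 2324.72 + 368.94 + 384.4 = 4695.05
ΣP(Period 0)·Q(Period 0) = 5.47×33 + 11.06×51 + 11.00×47 + 1504.55×2 + 3.68×86 + 1.58×310 = 180.51 + 564.06 + 517 + 3009.1 + 316.48 + 489.8 = 5076.95
Index = 4695.05 / 5076.95 × 100 = 92.4778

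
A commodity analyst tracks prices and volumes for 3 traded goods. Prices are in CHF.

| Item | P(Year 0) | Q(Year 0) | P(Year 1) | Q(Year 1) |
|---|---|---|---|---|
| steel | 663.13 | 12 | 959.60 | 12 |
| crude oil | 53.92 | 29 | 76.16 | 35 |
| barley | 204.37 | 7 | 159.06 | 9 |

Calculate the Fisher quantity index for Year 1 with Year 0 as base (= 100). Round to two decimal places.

Laspeyres component (base-period weights):
ΣP(Year 0)Q(Year 1) = 663.13×12 + 53.92×35 + 204.37×9 = 7957.56 + 1887.2 + 1839.33 = 11684.09
ΣP(Year 0)Q(Year 0) = 663.13×12 + 53.92×29 + 204.37×7 = 7957.56 + 1563.68 + 1430.59 = 10951.83
L = 11684.09 / 10951.83 × 100 = 106.6862
Paasche component (current-period weights):
ΣP(Year 1)Q(Year 1) = 959.60×12 + 76.16×35 + 159.06×9 = 11515.2 + 2665.6 + 1431.54 = 15612.34
ΣP(Year 1)Q(Year 0) = 959.60×12 + 76.16×29 + 159.06×7 = 11515.2 + 2208.64 + 1113.42 = 14837.26
P = 15612.34 / 14837.26 × 100 = 105.2239
Fisher = √(L × P) = √(106.6862 × 105.2239) = 105.9525

105.95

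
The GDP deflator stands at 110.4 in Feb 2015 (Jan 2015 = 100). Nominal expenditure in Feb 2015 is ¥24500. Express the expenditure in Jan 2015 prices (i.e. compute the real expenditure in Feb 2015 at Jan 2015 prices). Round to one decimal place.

Real = Nominal ÷ (Index/100) = 24500 ÷ (110.4/100)
     = 24500 ÷ 1.104 = 22192.0290

22192.0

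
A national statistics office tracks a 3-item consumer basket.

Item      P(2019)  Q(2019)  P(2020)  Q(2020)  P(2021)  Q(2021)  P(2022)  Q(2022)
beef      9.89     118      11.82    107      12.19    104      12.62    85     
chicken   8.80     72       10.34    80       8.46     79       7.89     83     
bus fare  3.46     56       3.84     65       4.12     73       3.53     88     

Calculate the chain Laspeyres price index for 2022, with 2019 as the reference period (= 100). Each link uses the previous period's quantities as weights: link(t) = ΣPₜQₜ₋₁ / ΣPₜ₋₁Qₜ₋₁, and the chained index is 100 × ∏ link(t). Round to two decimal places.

Link 2019→2020:
ΣP(2020)Q(2019) = 11.82×118 + 10.34×72 + 3.84×56 = 1394.76 + 744.48 + 215.04 = 2354.28
ΣP(2019)Q(2019) = 9.89×118 + 8.80×72 + 3.46×56 = 1167.02 + 633.6 + 193.76 = 1994.38
link = 2354.28/1994.38 = 1.180457
Link 2020→2021:
ΣP(2021)Q(2020) = 12.19×107 + 8.46×80 + 4.12×65 = 1304.33 + 676.8 + 267.8 = 2248.93
ΣP(2020)Q(2020) = 11.82×107 + 10.34×80 + 3.84×65 = 1264.74 + 827.2 + 249.6 = 2341.54
link = 2248.93/2341.54 = 0.960449
Link 2021→2022:
ΣP(2022)Q(2021) = 12.62×104 + 7.89×79 + 3.53×73 = 1312.48 + 623.31 + 257.69 = 2193.48
ΣP(2021)Q(2021) = 12.19×104 + 8.46×79 + 4.12×73 = 1267.76 + 668.34 + 300.76 = 2236.86
link = 2193.48/2236.86 = 0.980607
Chained index = 100 × 1.180457 × 0.960449 × 0.980607 = 111.1781

111.18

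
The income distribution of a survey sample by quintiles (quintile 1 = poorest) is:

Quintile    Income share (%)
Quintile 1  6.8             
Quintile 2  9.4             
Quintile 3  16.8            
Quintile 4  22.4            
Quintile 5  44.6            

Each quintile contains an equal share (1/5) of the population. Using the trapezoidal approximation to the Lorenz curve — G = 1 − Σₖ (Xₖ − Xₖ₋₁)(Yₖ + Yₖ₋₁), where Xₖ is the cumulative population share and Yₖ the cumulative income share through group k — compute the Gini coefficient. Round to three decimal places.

Cumulative income shares Yₖ: 0.0680, 0.1620, 0.3300, 0.5540, 1.0000
Σ (Xₖ−Xₖ₋₁)(Yₖ+Yₖ₋₁) = (1/5)(0.0680+0.0000) + (1/5)(0.1620+0.0680) + (1/5)(0.3300+0.1620) + (1/5)(0.5540+0.3300) + (1/5)(1.0000+0.5540)
  = 0.0136 + 0.0460 + 0.0984 + 0.1768 + 0.3108 = 0.6456
G = 1 − 0.6456 = 0.3544

0.354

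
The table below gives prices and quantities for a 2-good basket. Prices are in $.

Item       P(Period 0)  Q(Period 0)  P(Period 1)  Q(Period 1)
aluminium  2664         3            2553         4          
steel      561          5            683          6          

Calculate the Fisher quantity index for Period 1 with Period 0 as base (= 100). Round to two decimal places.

129.55

Laspeyres component (base-period weights):
ΣP(Period 0)Q(Period 1) = 2664×4 + 561×6 = 10656 + 3366 = 14022
ΣP(Period 0)Q(Period 0) = 2664×3 + 561×5 = 7992 + 2805 = 10797
L = 14022 / 10797 × 100 = 129.8694
Paasche component (current-period weights):
ΣP(Period 1)Q(Period 1) = 2553×4 + 683×6 = 10212 + 4098 = 14310
ΣP(Period 1)Q(Period 0) = 2553×3 + 683×5 = 7659 + 3415 = 11074
P = 14310 / 11074 × 100 = 129.2216
Fisher = √(L × P) = √(129.8694 × 129.2216) = 129.5451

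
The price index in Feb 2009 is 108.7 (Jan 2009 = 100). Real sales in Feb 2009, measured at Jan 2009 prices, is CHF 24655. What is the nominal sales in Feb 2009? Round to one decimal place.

26800.0

Nominal = Real × (Index/100) = 24655 × (108.7/100)
        = 24655 × 1.087 = 26799.9850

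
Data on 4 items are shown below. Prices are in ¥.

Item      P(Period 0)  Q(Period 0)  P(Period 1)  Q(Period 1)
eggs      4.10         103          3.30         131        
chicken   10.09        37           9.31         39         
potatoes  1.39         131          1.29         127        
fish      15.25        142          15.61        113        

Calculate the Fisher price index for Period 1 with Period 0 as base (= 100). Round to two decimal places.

96.94

Laspeyres component (base-period weights):
ΣP(Period 1)Q(Period 0) = 3.30×103 + 9.31×37 + 1.29×131 + 15.61×142 = 339.9 + 344.47 + 168.99 + 2216.62 = 3069.98
ΣP(Period 0)Q(Period 0) = 4.10×103 + 10.09×37 + 1.39×131 + 15.25×142 = 422.3 + 373.33 + 182.09 + 2165.5 = 3143.22
L = 3069.98 / 3143.22 × 100 = 97.6699
Paasche component (current-period weights):
ΣP(Period 1)Q(Period 1) = 3.30×131 + 9.31×39 + 1.29×127 + 15.61×113 = 432.3 + 363.09 + 163.83 + 1763.93 = 2723.15
ΣP(Period 0)Q(Period 1) = 4.10×131 + 10.09×39 + 1.39×127 + 15.25×113 = 537.1 + 393.51 + 176.53 + 1723.25 = 2830.39
P = 2723.15 / 2830.39 × 100 = 96.2111
Fisher = √(L × P) = √(97.6699 × 96.2111) = 96.9378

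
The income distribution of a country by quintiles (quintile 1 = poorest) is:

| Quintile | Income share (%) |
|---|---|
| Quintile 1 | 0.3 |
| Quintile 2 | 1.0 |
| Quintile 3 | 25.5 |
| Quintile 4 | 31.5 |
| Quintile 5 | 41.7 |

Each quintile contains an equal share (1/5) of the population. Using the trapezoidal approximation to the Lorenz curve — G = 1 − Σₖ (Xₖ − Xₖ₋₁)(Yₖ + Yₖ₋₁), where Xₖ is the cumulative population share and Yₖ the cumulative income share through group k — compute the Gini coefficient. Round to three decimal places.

0.453

Cumulative income shares Yₖ: 0.0030, 0.0130, 0.2680, 0.5830, 1.0000
Σ (Xₖ−Xₖ₋₁)(Yₖ+Yₖ₋₁) = (1/5)(0.0030+0.0000) + (1/5)(0.0130+0.0030) + (1/5)(0.2680+0.0130) + (1/5)(0.5830+0.2680) + (1/5)(1.0000+0.5830)
  = 0.0006 + 0.0032 + 0.0562 + 0.1702 + 0.3166 = 0.5468
G = 1 − 0.5468 = 0.4532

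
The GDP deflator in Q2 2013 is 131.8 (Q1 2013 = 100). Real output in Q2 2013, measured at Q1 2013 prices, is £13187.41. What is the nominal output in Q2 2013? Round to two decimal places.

Nominal = Real × (Index/100) = 13187.41 × (131.8/100)
        = 13187.41 × 1.318 = 17381.0064

17381.01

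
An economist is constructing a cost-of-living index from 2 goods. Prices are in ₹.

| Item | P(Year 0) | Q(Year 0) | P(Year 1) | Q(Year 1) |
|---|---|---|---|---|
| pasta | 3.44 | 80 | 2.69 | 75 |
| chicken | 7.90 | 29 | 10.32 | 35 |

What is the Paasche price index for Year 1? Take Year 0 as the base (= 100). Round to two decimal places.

Paasche price index uses current-period quantities as weights.
ΣP(Year 1)·Q(Year 1) = 2.69×75 + 10.32×35 = 201.75 + 361.2 = 562.95
ΣP(Year 0)·Q(Year 1) = 3.44×75 + 7.90×35 = 258 + 276.5 = 534.5
Index = 562.95 / 534.5 × 100 = 105.3227

105.32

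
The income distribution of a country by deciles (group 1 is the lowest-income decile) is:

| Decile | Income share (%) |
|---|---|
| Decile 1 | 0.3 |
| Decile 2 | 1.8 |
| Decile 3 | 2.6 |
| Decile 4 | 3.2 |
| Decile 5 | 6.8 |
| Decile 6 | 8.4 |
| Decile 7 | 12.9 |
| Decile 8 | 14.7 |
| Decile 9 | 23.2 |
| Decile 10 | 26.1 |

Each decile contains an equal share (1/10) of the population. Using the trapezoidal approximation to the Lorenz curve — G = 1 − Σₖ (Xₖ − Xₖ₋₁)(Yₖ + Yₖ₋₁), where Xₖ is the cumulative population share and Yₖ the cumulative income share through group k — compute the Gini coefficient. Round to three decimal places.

0.473

Cumulative income shares Yₖ: 0.0030, 0.0210, 0.0470, 0.0790, 0.1470, 0.2310, 0.3600, 0.5070, 0.7390, 1.0000
Σ (Xₖ−Xₖ₋₁)(Yₖ+Yₖ₋₁) = (1/10)(0.0030+0.0000) + (1/10)(0.0210+0.0030) + (1/10)(0.0470+0.0210) + (1/10)(0.0790+0.0470) + (1/10)(0.1470+0.0790) + (1/10)(0.2310+0.1470) + (1/10)(0.3600+0.2310) + (1/10)(0.5070+0.3600) + (1/10)(0.7390+0.5070) + (1/10)(1.0000+0.7390)
  = 0.0003 + 0.0024 + 0.0068 + 0.0126 + 0.0226 + 0.0378 + 0.0591 + 0.0867 + 0.1246 + 0.1739 = 0.5268
G = 1 − 0.5268 = 0.4732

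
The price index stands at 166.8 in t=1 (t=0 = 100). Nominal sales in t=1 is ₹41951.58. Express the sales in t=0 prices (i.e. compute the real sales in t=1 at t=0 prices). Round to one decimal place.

Real = Nominal ÷ (Index/100) = 41951.58 ÷ (166.8/100)
     = 41951.58 ÷ 1.668 = 25150.8273

25150.8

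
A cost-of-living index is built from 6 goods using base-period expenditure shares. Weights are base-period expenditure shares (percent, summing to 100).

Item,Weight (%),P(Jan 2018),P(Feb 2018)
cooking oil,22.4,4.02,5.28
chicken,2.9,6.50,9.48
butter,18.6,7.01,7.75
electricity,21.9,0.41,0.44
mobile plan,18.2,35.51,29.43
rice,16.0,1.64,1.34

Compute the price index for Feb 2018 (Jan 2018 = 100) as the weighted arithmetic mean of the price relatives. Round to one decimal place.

cooking oil: 22.4 × (5.28/4.02) = 22.4 × 1.313433 = 29.4209
chicken: 2.9 × (9.48/6.50) = 2.9 × 1.458462 = 4.2295
butter: 18.6 × (7.75/7.01) = 18.6 × 1.105563 = 20.5635
electricity: 21.9 × (0.44/0.41) = 21.9 × 1.073171 = 23.5024
mobile plan: 18.2 × (29.43/35.51) = 18.2 × 0.828781 = 15.0838
rice: 16.0 × (1.34/1.64) = 16.0 × 0.817073 = 13.0732
Index = Σ wᵢ·(p₁ᵢ/p₀ᵢ) = 29.4209 + 4.2295 + 20.5635 + 23.5024 + 15.0838 + 13.0732 = 105.8733

105.9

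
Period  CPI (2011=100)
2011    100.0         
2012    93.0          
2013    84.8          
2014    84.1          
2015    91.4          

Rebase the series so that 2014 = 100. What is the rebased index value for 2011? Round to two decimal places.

118.91

Rebased(2011) = 100.0 / 84.1 × 100 = 118.9061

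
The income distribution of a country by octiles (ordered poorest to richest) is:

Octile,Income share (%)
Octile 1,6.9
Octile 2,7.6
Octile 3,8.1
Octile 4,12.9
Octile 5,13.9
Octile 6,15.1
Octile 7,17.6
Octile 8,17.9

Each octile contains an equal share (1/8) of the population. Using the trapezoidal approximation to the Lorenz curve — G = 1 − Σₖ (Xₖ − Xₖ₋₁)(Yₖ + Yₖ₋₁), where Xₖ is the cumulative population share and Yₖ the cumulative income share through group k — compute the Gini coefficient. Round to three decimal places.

Cumulative income shares Yₖ: 0.0690, 0.1450, 0.2260, 0.3550, 0.4940, 0.6450, 0.8210, 1.0000
Σ (Xₖ−Xₖ₋₁)(Yₖ+Yₖ₋₁) = (1/8)(0.0690+0.0000) + (1/8)(0.1450+0.0690) + (1/8)(0.2260+0.1450) + (1/8)(0.3550+0.2260) + (1/8)(0.4940+0.3550) + (1/8)(0.6450+0.4940) + (1/8)(0.8210+0.6450) + (1/8)(1.0000+0.8210)
  = 0.0086 + 0.0268 + 0.0464 + 0.0726 + 0.1061 + 0.1424 + 0.1833 + 0.2276 = 0.8138
G = 1 − 0.8138 = 0.1862

0.186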